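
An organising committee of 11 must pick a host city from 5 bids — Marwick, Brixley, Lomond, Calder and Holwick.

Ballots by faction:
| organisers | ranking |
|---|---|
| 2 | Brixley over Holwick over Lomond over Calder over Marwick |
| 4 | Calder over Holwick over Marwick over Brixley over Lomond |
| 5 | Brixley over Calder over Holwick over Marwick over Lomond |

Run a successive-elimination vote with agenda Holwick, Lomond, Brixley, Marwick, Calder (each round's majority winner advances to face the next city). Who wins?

Round 1: Holwick vs Lomond — 11–0, Holwick advances.
Round 2: Holwick vs Brixley — 4–7, Brixley advances.
Round 3: Brixley vs Marwick — 7–4, Brixley advances.
Round 4: Brixley vs Calder — 7–4, Brixley advances.
Brixley survives the agenda.

Brixley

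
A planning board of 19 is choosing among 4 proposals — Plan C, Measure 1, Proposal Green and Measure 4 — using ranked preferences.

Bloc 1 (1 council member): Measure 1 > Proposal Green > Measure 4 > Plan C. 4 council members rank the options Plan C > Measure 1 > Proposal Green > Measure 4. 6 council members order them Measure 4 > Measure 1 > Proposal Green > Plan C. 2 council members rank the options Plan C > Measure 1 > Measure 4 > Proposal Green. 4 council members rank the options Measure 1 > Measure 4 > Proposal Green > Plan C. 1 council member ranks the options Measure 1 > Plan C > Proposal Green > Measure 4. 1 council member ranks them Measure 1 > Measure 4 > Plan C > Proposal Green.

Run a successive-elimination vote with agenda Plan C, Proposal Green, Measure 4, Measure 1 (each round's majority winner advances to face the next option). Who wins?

Measure 1

Round 1: Plan C vs Proposal Green — 8–11, Proposal Green advances.
Round 2: Proposal Green vs Measure 4 — 6–13, Measure 4 advances.
Round 3: Measure 4 vs Measure 1 — 6–13, Measure 1 advances.
Measure 1 survives the agenda.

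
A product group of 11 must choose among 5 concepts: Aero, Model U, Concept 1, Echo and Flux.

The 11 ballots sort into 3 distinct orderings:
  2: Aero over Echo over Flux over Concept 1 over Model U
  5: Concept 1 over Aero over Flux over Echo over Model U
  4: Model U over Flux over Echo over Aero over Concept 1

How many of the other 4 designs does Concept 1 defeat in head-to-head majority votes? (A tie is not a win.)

Concept 1 against each rival (11 engineers):
Concept 1 vs Aero: Concept 1 preferred on 5 ballots; Aero wins 6–5.
Concept 1–Model U: Concept 1 7–4.
Concept 1 vs Echo: Echo wins 6–5.
Concept 1 vs Flux: 5 for Concept 1, 6 for Flux — Flux by 6–5.
Concept 1 beats Model U; loses to Aero, Echo, Flux — 1 pairwise win.

1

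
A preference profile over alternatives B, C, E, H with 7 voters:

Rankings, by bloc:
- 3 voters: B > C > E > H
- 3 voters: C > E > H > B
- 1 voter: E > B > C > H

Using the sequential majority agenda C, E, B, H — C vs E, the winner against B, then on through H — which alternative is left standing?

Round 1: C vs E — 6–1, C advances.
Round 2: C vs B — 3–4, B advances.
Round 3: B vs H — 4–3, B advances.
B survives the agenda.

B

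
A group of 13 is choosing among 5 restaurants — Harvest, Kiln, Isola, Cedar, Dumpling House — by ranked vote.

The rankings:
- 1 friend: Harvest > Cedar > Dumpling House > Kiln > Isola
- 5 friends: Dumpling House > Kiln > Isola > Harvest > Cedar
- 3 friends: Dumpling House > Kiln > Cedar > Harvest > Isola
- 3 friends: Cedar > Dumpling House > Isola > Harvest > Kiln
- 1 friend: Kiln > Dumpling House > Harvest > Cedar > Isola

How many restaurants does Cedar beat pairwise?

Cedar against each rival (13 friends):
Cedar–Harvest: Harvest 7–6.
Cedar vs Kiln: 4 to 9, Kiln.
Cedar vs Isola: Cedar preferred on 1+3+3+1 = 8 ballots; Cedar wins 8–5.
Cedar vs Dumpling House: 1+3 = 4 for Cedar, 9 for Dumpling House — Dumpling House by 9–4.
Cedar beats Isola; loses to Harvest, Kiln, Dumpling House — 1 pairwise win.

1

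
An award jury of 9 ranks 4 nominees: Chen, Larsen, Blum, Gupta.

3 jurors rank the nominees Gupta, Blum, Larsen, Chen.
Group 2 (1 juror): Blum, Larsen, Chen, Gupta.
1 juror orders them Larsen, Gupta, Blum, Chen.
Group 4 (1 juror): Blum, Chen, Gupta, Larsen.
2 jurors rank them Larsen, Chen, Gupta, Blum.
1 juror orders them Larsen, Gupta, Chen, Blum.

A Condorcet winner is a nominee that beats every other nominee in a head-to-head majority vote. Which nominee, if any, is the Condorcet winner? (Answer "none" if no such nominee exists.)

none

Check each pair by majority over 9 ballots:
Chen–Larsen: Larsen 8–1.
Chen vs Blum: Blum, 6–3.
Chen vs Gupta: Gupta, 5–4.
Larsen vs Blum: Blum wins 5–4.
Larsen vs Gupta: Larsen wins 5–4.
Blum vs Gupta: Gupta, 7–2.
Each nominee drops at least one matchup (Chen loses to Larsen; Larsen loses to Blum; Blum loses to Gupta; Gupta loses to Larsen); the cycle Larsen → Gupta → Blum → Larsen rules out a Condorcet winner.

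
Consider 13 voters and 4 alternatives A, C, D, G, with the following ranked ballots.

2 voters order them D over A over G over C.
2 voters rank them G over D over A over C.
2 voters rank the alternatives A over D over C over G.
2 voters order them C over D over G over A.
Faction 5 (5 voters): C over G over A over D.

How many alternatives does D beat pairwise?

D against each rival (13 voters):
D vs A: 6 to 7, A.
D vs C: 2+2+2 = 6 for D, 7 for C — C by 7–6.
D vs G: D is ranked higher on 2+2+2 = 6 ballots, G on 7. G wins 7–6.
D beats no one; loses to A, C, G — 0 pairwise wins.

0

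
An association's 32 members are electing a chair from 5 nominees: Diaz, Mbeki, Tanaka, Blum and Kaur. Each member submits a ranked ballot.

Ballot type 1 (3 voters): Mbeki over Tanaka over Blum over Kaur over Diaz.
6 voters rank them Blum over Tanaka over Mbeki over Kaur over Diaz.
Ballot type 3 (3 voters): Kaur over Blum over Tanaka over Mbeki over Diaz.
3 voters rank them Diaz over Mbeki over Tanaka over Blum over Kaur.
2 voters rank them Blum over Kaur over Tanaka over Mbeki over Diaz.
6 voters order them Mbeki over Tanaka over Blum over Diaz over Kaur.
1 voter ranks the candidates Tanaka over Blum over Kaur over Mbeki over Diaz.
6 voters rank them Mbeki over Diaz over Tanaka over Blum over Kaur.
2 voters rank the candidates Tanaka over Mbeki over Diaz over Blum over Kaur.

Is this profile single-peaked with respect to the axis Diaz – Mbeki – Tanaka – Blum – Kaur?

yes

Axis positions: Diaz=1, Mbeki=2, Tanaka=3, Blum=4, Kaur=5.
Ballot type 1 (peak Mbeki at position 2): ranking walks positions 2-3-4-5-1, expanding outward from the peak — single-peaked.
Ballot type 2 (peak Blum at position 4): ranking walks positions 4-3-2-5-1, expanding outward from the peak — single-peaked.
Ballot type 3 (peak Kaur at position 5): ranking walks positions 5-4-3-2-1, expanding outward from the peak — single-peaked.
Ballot type 4 (peak Diaz at position 1): ranking walks positions 1-2-3-4-5, expanding outward from the peak — single-peaked.
Ballot type 5 (peak Blum at position 4): ranking walks positions 4-5-3-2-1, expanding outward from the peak — single-peaked.
Ballot type 6 (peak Mbeki at position 2): ranking walks positions 2-3-4-1-5, expanding outward from the peak — single-peaked.
Ballot type 7 (peak Tanaka at position 3): ranking walks positions 3-4-5-2-1, expanding outward from the peak — single-peaked.
Ballot type 8 (peak Mbeki at position 2): ranking walks positions 2-1-3-4-5, expanding outward from the peak — single-peaked.
Ballot type 9 (peak Tanaka at position 3): ranking walks positions 3-2-1-4-5, expanding outward from the peak — single-peaked.
Every ranking is single-peaked on this axis.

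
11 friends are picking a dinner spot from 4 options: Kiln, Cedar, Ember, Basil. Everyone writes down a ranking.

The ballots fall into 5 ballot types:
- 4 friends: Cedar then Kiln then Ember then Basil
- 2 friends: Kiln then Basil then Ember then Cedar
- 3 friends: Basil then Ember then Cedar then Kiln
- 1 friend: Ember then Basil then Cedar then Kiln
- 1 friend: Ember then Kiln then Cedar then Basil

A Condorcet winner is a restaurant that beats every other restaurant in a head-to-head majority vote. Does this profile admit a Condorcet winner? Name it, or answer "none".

none

Check each pair by majority over 11 ballots:
Kiln vs Cedar: Cedar wins 8–3.
Kiln–Ember: Kiln 6–5.
Kiln vs Basil: Kiln, 7–4.
Cedar vs Ember: Ember wins 7–4.
Cedar vs Basil: Basil wins 6–5.
Ember vs Basil: Ember, 6–5.
Every restaurant loses at least once (Kiln loses to Cedar; Cedar loses to Ember; Ember loses to Kiln; Basil loses to Kiln). The majority relation contains the cycle Kiln → Ember → Cedar → Kiln, so there is no Condorcet winner.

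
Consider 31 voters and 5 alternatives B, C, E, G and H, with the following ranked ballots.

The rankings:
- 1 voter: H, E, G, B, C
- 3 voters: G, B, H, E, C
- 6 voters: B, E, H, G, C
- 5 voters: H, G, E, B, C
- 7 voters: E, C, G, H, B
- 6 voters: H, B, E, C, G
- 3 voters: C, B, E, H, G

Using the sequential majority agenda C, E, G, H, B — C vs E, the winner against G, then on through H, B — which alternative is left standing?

B

Round 1: C vs E — 3–28, E advances.
Round 2: E vs G — 23–8, E advances.
Round 3: E vs H — 16–15, E advances.
Round 4: E vs B — 13–18, B advances.
The agenda winner is B.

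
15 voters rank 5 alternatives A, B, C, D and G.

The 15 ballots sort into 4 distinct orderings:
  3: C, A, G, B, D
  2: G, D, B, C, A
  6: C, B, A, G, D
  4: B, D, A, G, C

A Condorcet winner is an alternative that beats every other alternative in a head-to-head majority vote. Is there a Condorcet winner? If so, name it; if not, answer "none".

C

Pairwise majorities:
A vs B: 3 for A, 12 for B — B by 12–3.
A vs C: C, 11–4.
A vs D: 3+6 = 9 for A, 6 for D — A by 9–6.
A vs G: A preferred on 3+6+4 = 13 ballots; A wins 13–2.
B–C: C 9–6.
B vs D: B, 13–2.
B vs G: 6+4 = 10 for B, 5 for G — B by 10–5.
C vs D: C wins 9–6.
C vs G: C wins 9–6.
D vs G: G wins 11–4.
C beats each of A, B, D, G — C is the Condorcet winner.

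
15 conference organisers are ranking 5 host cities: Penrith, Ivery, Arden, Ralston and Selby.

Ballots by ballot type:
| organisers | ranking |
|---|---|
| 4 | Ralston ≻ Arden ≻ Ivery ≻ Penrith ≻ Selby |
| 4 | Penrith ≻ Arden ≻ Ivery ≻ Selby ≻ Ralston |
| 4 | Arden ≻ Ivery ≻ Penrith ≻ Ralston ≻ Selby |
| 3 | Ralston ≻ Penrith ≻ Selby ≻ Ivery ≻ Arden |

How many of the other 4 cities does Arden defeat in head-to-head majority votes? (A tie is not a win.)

4

Arden against each rival (15 organisers):
Arden vs Penrith: Arden preferred on 4+4 = 8 ballots; Arden wins 8–7.
Arden vs Ivery: 12 to 3, Arden.
Arden vs Ralston: 4+4 = 8 for Arden, 7 for Ralston — Arden by 8–7.
Arden vs Selby: 12 to 3, Arden.
Arden beats Penrith, Ivery, Ralston, Selby — 4 pairwise wins.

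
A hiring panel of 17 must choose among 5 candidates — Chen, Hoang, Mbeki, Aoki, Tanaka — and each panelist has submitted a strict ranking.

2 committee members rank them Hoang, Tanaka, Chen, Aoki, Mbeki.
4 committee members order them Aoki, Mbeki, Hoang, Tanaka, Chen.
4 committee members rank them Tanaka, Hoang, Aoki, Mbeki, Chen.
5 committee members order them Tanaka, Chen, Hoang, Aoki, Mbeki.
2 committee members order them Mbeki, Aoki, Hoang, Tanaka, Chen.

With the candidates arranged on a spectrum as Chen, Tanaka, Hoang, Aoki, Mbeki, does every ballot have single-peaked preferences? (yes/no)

Axis positions: Chen=1, Tanaka=2, Hoang=3, Aoki=4, Mbeki=5.
Group 1 (peak Hoang at position 3): ranking walks positions 3-2-1-4-5, expanding outward from the peak — single-peaked.
Group 2 (peak Aoki at position 4): ranking walks positions 4-5-3-2-1, expanding outward from the peak — single-peaked.
Group 3 (peak Tanaka at position 2): ranking walks positions 2-3-4-5-1, expanding outward from the peak — single-peaked.
Group 4 (peak Tanaka at position 2): ranking walks positions 2-1-3-4-5, expanding outward from the peak — single-peaked.
Group 5 (peak Mbeki at position 5): ranking walks positions 5-4-3-2-1, expanding outward from the peak — single-peaked.
Every ranking is single-peaked on this axis.

yes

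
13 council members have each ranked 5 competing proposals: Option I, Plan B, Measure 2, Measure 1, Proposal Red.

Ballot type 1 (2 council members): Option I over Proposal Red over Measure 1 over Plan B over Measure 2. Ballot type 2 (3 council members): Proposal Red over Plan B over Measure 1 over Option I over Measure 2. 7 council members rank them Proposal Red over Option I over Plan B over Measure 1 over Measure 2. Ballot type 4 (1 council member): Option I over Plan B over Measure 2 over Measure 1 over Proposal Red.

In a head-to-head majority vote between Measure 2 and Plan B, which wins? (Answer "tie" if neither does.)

Plan B

No ballot ranks Measure 2 above Plan B: 0.
Ballots ranking Plan B above Measure 2: 13 − 0 = 13.
Plan B wins the head-to-head 13–0.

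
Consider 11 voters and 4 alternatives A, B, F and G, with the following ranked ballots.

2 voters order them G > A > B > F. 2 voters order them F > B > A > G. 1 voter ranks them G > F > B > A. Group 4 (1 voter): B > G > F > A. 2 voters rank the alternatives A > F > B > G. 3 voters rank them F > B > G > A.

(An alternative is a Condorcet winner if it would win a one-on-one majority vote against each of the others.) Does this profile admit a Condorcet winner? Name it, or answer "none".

Head-to-head results (11 voters):
A vs B: A is ranked higher on 2+2 = 4 ballots, B on 7. B wins 7–4.
A vs F: 4 to 7, F.
A vs G: A is ranked higher on 2+2 = 4 ballots, G on 7. G wins 7–4.
B vs F: 2+1 = 3 for B, 8 for F — F by 8–3.
B vs G: B preferred on 2+1+2+3 = 8 ballots; B wins 8–3.
F vs G: F is ranked higher on 2+2+3 = 7 ballots, G on 4. F wins 7–4.
F defeats every rival head-to-head and is the Condorcet winner.

F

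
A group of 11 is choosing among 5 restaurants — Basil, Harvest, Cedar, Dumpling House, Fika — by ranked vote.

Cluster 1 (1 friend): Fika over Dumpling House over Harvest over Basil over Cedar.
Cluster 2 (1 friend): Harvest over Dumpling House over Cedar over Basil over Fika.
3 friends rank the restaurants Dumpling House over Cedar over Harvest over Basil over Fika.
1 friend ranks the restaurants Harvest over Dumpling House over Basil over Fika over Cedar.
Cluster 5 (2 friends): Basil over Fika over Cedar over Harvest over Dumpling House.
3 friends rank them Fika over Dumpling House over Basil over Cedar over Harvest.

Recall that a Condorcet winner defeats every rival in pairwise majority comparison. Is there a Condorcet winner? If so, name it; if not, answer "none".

none

Head-to-head results (11 friends):
Basil–Harvest: Harvest 6–5.
Basil vs Cedar: Basil wins 7–4.
Basil vs Dumpling House: Dumpling House wins 9–2.
Basil vs Fika: Basil wins 7–4.
Harvest vs Cedar: Cedar, 8–3.
Harvest–Dumpling House: Dumpling House 7–4.
Harvest vs Fika: Fika wins 6–5.
Cedar vs Dumpling House: Dumpling House wins 9–2.
Cedar vs Fika: Fika, 7–4.
Dumpling House vs Fika: Fika, 6–5.
Each restaurant drops at least one matchup (Basil loses to Harvest; Harvest loses to Cedar; Cedar loses to Basil; Dumpling House loses to Fika; Fika loses to Basil); the cycle Basil → Cedar → Harvest → Basil rules out a Condorcet winner.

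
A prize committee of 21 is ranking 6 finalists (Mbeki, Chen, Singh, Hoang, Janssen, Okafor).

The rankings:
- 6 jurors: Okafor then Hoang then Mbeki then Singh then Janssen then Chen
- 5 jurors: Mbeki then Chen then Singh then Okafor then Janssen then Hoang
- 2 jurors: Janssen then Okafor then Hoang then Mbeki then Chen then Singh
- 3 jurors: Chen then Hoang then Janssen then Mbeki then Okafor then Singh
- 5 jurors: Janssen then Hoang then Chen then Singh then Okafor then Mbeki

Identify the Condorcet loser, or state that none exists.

Head-to-head results (21 jurors):
Mbeki vs Chen: 6+5+2 = 13 for Mbeki, 8 for Chen — Mbeki by 13–8.
Mbeki vs Singh: Mbeki preferred on 6+5+2+3 = 16 ballots; Mbeki wins 16–5.
Mbeki vs Hoang: 5 to 16, Hoang.
Mbeki vs Janssen: 6+5 = 11 for Mbeki, 10 for Janssen — Mbeki by 11–10.
Mbeki vs Okafor: 5+3 = 8 for Mbeki, 13 for Okafor — Okafor by 13–8.
Chen–Singh: Chen 15–6.
Chen–Hoang: Hoang 13–8.
Chen vs Janssen: Janssen, 13–8.
Chen vs Okafor: Chen preferred on 5+3+5 = 13 ballots; Chen wins 13–8.
Singh vs Hoang: Hoang wins 16–5.
Singh vs Janssen: Singh, 11–10.
Singh vs Okafor: Singh preferred on 5+5 = 10 ballots; Okafor wins 11–10.
Hoang vs Janssen: Hoang is ranked higher on 6+3 = 9 ballots, Janssen on 12. Janssen wins 12–9.
Hoang vs Okafor: 3+5 = 8 for Hoang, 13 for Okafor — Okafor by 13–8.
Janssen vs Okafor: Janssen preferred on 2+3+5 = 10 ballots; Okafor wins 11–10.
Each nominee has at least one pairwise win (Mbeki beats Chen; Chen beats Singh; Singh beats Janssen; Hoang beats Mbeki; Janssen beats Chen; Okafor beats Mbeki) — no Condorcet loser.

none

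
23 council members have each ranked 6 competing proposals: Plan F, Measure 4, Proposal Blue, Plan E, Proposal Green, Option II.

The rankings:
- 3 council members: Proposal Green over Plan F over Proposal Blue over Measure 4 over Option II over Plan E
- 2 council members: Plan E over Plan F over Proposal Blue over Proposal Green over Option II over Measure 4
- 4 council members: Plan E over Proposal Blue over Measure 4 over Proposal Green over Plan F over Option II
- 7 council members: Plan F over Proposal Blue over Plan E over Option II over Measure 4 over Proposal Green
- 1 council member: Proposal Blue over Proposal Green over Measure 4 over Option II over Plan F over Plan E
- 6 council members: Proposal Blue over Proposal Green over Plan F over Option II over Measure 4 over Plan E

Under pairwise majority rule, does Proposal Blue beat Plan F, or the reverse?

Plan F

Ballots ranking Proposal Blue above Plan F: 4 + 1 + 6 = 11.
Ballots ranking Plan F above Proposal Blue: 23 − 11 = 12.
Plan F wins the head-to-head 12–11.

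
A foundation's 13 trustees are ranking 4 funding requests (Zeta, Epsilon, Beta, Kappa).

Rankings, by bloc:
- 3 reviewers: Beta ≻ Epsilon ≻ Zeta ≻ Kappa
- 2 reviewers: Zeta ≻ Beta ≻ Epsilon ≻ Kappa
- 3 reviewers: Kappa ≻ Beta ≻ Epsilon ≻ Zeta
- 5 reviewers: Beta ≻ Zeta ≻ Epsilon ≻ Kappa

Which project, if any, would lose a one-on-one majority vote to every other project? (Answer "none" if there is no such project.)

Kappa

Head-to-head results (13 reviewers):
Zeta vs Epsilon: Zeta is ranked higher on 2+5 = 7 ballots, Epsilon on 6. Zeta wins 7–6.
Zeta vs Beta: 2 to 11, Beta.
Zeta vs Kappa: 3+2+5 = 10 for Zeta, 3 for Kappa — Zeta by 10–3.
Epsilon vs Beta: Epsilon is ranked higher on 0 ballots, Beta on 13. Beta wins 13–0.
Epsilon vs Kappa: Epsilon is ranked higher on 3+2+5 = 10 ballots, Kappa on 3. Epsilon wins 10–3.
Beta vs Kappa: Beta wins 10–3.
Kappa loses to every other project — it is the Condorcet loser.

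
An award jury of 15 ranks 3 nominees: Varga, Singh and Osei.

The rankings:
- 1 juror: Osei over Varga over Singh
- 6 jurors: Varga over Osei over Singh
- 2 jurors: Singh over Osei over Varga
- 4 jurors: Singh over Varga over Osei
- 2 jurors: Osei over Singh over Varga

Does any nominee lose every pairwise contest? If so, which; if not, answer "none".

none

Pairwise majorities:
Varga vs Singh: 7 to 8, Singh.
Varga vs Osei: Varga wins 10–5.
Singh–Osei: Osei 9–6.
No nominee is winless: Varga beats Osei; Singh beats Varga; Osei beats Singh. There is no Condorcet loser.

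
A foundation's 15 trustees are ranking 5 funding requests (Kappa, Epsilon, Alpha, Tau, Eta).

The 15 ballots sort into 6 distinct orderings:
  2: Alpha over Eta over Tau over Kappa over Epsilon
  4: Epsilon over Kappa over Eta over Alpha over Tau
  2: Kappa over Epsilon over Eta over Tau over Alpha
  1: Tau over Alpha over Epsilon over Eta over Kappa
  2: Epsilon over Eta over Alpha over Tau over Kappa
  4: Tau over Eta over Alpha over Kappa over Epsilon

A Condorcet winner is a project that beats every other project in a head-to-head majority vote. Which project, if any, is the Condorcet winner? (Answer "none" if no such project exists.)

none

Pairwise majorities:
Kappa–Epsilon: Kappa 8–7.
Kappa vs Alpha: Alpha wins 9–6.
Kappa vs Tau: Tau, 9–6.
Kappa vs Eta: 4+2 = 6 for Kappa, 9 for Eta — Eta by 9–6.
Epsilon vs Alpha: 8 to 7, Epsilon.
Epsilon vs Tau: 8 to 7, Epsilon.
Epsilon vs Eta: Epsilon preferred on 4+2+1+2 = 9 ballots; Epsilon wins 9–6.
Alpha vs Tau: Alpha, 8–7.
Alpha–Eta: Eta 12–3.
Tau vs Eta: 5 to 10, Eta.
Every project loses at least once (Kappa loses to Alpha; Epsilon loses to Kappa; Alpha loses to Epsilon; Tau loses to Epsilon; Eta loses to Epsilon). The majority relation contains the cycle Kappa → Epsilon → Alpha → Kappa, so there is no Condorcet winner.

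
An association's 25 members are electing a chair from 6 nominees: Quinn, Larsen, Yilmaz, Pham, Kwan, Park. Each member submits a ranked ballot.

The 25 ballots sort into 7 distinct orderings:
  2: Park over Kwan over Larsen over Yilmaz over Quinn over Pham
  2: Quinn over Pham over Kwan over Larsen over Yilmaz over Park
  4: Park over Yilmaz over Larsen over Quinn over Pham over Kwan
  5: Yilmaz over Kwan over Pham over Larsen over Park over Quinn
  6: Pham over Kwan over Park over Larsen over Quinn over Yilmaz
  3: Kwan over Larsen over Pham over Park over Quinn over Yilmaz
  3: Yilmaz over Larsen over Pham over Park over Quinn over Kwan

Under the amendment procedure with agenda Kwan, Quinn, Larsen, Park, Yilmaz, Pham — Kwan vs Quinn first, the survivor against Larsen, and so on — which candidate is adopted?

Pham

Round 1: Kwan vs Quinn — 16–9, Kwan advances.
Round 2: Kwan vs Larsen — 18–7, Kwan advances.
Round 3: Kwan vs Park — 16–9, Kwan advances.
Round 4: Kwan vs Yilmaz — 13–12, Kwan advances.
Round 5: Kwan vs Pham — 10–15, Pham advances.
Pham survives the agenda.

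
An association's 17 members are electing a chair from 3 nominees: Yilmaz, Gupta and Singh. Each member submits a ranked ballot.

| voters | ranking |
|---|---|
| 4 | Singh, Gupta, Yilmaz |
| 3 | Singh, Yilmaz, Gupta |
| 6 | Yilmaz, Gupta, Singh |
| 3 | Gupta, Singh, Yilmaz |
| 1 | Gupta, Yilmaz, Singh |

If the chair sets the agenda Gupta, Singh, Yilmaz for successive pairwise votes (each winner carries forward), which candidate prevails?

Yilmaz

Round 1: Gupta vs Singh — 10–7, Gupta advances.
Round 2: Gupta vs Yilmaz — 8–9, Yilmaz advances.
Yilmaz survives the agenda.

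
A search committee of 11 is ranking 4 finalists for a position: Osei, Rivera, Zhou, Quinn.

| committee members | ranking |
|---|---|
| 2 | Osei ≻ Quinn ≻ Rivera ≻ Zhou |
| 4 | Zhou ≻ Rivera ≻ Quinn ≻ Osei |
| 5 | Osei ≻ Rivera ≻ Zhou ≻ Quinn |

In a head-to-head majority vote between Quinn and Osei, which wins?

Osei

Ballots ranking Quinn above Osei: 4.
Ballots ranking Osei above Quinn: 11 − 4 = 7.
Osei wins the head-to-head 7–4.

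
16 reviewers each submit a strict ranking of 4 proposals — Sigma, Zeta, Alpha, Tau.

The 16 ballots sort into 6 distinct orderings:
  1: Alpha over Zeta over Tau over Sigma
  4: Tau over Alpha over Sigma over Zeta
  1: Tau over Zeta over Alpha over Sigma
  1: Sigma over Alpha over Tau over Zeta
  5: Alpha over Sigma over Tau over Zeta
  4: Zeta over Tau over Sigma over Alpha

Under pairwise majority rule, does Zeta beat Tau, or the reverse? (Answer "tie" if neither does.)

Tau

Ballots ranking Zeta above Tau: 1 + 4 = 5.
Ballots ranking Tau above Zeta: 16 − 5 = 11.
Tau wins the head-to-head 11–5.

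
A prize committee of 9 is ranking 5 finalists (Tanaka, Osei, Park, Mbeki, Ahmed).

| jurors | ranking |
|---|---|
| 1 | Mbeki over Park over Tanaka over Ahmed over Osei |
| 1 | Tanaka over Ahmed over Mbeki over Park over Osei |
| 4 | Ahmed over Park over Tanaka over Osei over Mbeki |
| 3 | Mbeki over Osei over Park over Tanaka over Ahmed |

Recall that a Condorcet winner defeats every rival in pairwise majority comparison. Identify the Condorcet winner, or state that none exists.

Check each pair by majority over 9 ballots:
Tanaka vs Osei: 1+1+4 = 6 for Tanaka, 3 for Osei — Tanaka by 6–3.
Tanaka vs Park: Tanaka is ranked higher on 1 ballot, Park on 8. Park wins 8–1.
Tanaka vs Mbeki: Tanaka preferred on 1+4 = 5 ballots; Tanaka wins 5–4.
Tanaka vs Ahmed: Tanaka preferred on 1+1+3 = 5 ballots; Tanaka wins 5–4.
Osei–Park: Park 6–3.
Osei vs Mbeki: Mbeki wins 5–4.
Osei vs Ahmed: 3 for Osei, 6 for Ahmed — Ahmed by 6–3.
Park–Mbeki: Mbeki 5–4.
Park vs Ahmed: Park preferred on 1+3 = 4 ballots; Ahmed wins 5–4.
Mbeki vs Ahmed: Mbeki preferred on 1+3 = 4 ballots; Ahmed wins 5–4.
Each nominee drops at least one matchup (Tanaka loses to Park; Osei loses to Tanaka; Park loses to Mbeki; Mbeki loses to Tanaka; Ahmed loses to Tanaka); the cycle Tanaka → Mbeki → Park → Tanaka rules out a Condorcet winner.

none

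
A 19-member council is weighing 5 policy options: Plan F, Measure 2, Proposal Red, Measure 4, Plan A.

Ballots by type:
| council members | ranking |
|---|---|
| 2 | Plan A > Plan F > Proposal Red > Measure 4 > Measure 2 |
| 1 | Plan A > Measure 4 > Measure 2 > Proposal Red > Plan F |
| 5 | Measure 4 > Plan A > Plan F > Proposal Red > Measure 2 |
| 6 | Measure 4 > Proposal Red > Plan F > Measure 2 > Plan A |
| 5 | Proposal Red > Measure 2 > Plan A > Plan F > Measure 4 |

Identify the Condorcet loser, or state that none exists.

none

Head-to-head results (19 council members):
Plan F vs Measure 2: Plan F preferred on 2+5+6 = 13 ballots; Plan F wins 13–6.
Plan F–Proposal Red: Proposal Red 12–7.
Plan F vs Measure 4: Plan F is ranked higher on 2+5 = 7 ballots, Measure 4 on 12. Measure 4 wins 12–7.
Plan F vs Plan A: Plan A wins 13–6.
Measure 2 vs Proposal Red: Proposal Red, 18–1.
Measure 2–Measure 4: Measure 4 14–5.
Measure 2 vs Plan A: Measure 2 preferred on 6+5 = 11 ballots; Measure 2 wins 11–8.
Proposal Red vs Measure 4: Proposal Red is ranked higher on 2+5 = 7 ballots, Measure 4 on 12. Measure 4 wins 12–7.
Proposal Red–Plan A: Proposal Red 11–8.
Measure 4 vs Plan A: Measure 4 is ranked higher on 5+6 = 11 ballots, Plan A on 8. Measure 4 wins 11–8.
Every option wins at least one matchup (Plan F beats Measure 2; Measure 2 beats Plan A; Proposal Red beats Plan F; Measure 4 beats Plan F; Plan A beats Plan F), so there is no Condorcet loser.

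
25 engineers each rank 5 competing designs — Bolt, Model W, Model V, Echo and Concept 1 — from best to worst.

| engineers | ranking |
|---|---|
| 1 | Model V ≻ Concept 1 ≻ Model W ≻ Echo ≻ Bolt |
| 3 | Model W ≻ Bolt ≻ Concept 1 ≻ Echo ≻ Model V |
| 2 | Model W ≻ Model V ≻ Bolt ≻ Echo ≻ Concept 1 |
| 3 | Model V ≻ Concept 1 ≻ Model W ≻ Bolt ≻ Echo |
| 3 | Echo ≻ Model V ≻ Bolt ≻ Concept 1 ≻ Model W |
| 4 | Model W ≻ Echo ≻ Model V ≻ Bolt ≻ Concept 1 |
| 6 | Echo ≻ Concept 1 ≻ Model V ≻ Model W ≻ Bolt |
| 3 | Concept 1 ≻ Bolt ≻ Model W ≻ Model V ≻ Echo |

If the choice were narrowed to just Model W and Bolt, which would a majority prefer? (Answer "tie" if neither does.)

Model W

Ballots ranking Model W above Bolt: 1 + 3 + 2 + 3 + 4 + 6 = 19.
Ballots ranking Bolt above Model W: 25 − 19 = 6.
Model W wins the head-to-head 19–6.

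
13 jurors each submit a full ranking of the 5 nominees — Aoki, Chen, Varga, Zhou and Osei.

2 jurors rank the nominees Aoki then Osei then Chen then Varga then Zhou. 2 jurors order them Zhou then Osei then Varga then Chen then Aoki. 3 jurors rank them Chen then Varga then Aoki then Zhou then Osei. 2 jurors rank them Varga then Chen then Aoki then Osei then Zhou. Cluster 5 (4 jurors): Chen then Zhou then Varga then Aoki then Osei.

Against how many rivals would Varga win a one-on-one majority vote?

Varga against each rival (13 jurors):
Varga vs Aoki: Varga preferred on 2+3+2+4 = 11 ballots; Varga wins 11–2.
Varga–Chen: Chen 9–4.
Varga vs Zhou: Varga wins 7–6.
Varga vs Osei: 3+2+4 = 9 for Varga, 4 for Osei — Varga by 9–4.
Varga beats Aoki, Zhou, Osei; loses to Chen — 3 pairwise wins.

3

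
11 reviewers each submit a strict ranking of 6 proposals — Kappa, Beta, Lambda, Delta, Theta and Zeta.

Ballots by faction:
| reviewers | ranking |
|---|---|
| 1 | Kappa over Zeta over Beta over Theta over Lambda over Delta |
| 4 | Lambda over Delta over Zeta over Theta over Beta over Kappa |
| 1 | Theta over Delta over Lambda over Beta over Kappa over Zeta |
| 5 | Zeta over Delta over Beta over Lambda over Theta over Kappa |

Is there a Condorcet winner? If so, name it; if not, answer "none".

Pairwise majorities:
Kappa vs Beta: Kappa preferred on 1 ballot; Beta wins 10–1.
Kappa vs Lambda: Kappa preferred on 1 ballot; Lambda wins 10–1.
Kappa vs Delta: Delta wins 10–1.
Kappa–Theta: Theta 10–1.
Kappa–Zeta: Zeta 9–2.
Beta vs Lambda: Beta wins 6–5.
Beta vs Delta: 1 for Beta, 10 for Delta — Delta by 10–1.
Beta vs Theta: 6 to 5, Beta.
Beta vs Zeta: 1 to 10, Zeta.
Lambda vs Delta: Lambda is ranked higher on 1+4 = 5 ballots, Delta on 6. Delta wins 6–5.
Lambda vs Theta: 4+5 = 9 for Lambda, 2 for Theta — Lambda by 9–2.
Lambda vs Zeta: Zeta, 6–5.
Delta–Theta: Delta 9–2.
Delta vs Zeta: Delta is ranked higher on 4+1 = 5 ballots, Zeta on 6. Zeta wins 6–5.
Theta–Zeta: Zeta 10–1.
Zeta defeats every rival head-to-head and is the Condorcet winner.

Zeta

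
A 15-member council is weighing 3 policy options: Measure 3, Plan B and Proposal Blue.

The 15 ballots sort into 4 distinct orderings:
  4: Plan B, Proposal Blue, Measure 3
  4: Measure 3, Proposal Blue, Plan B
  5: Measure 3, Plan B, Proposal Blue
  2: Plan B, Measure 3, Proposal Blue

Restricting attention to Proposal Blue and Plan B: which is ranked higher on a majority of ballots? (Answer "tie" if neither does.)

Plan B

Ballots ranking Proposal Blue above Plan B: 4.
Ballots ranking Plan B above Proposal Blue: 15 − 4 = 11.
Plan B wins the head-to-head 11–4.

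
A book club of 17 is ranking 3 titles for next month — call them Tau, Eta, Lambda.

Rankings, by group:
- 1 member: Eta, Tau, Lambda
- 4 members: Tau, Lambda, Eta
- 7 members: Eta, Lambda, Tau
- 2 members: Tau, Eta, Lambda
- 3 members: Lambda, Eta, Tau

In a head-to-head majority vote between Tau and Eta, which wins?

Eta

Ballots ranking Tau above Eta: 4 + 2 = 6.
Ballots ranking Eta above Tau: 17 − 6 = 11.
Eta wins the head-to-head 11–6.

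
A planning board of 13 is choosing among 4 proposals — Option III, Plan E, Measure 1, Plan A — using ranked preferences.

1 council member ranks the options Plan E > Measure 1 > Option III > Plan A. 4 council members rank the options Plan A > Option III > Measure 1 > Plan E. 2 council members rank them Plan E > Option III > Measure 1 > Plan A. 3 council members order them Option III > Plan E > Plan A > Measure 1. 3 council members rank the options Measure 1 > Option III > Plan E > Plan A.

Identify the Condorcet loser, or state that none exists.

Head-to-head results (13 council members):
Option III vs Plan E: 10 to 3, Option III.
Option III vs Measure 1: Option III wins 9–4.
Option III–Plan A: Option III 9–4.
Plan E vs Measure 1: Measure 1, 7–6.
Plan E vs Plan A: 9 to 4, Plan E.
Measure 1 vs Plan A: Measure 1 preferred on 1+2+3 = 6 ballots; Plan A wins 7–6.
Each option has at least one pairwise win (Option III beats Plan E; Plan E beats Plan A; Measure 1 beats Plan E; Plan A beats Measure 1) — no Condorcet loser.

none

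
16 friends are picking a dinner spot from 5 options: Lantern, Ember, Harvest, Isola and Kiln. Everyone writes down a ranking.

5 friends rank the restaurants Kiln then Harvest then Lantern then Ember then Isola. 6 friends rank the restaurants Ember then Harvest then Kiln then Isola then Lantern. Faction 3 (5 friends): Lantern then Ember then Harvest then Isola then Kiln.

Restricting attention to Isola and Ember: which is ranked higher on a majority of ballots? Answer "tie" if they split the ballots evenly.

No ballot ranks Isola above Ember: 0.
Ballots ranking Ember above Isola: 16 − 0 = 16.
Ember wins the head-to-head 16–0.

Ember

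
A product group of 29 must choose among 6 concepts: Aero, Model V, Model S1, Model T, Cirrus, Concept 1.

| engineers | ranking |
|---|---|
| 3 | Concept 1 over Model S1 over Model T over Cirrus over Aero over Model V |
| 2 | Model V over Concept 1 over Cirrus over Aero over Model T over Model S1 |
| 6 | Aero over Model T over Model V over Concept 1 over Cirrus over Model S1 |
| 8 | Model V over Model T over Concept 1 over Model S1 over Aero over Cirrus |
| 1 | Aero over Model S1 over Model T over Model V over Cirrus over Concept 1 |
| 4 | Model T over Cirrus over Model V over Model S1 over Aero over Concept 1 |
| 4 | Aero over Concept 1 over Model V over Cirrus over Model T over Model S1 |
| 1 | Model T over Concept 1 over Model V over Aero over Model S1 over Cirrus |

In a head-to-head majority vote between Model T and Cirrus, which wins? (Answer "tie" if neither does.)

Ballots ranking Model T above Cirrus: 3 + 6 + 8 + 1 + 4 + 1 = 23.
Ballots ranking Cirrus above Model T: 29 − 23 = 6.
Model T wins the head-to-head 23–6.

Model T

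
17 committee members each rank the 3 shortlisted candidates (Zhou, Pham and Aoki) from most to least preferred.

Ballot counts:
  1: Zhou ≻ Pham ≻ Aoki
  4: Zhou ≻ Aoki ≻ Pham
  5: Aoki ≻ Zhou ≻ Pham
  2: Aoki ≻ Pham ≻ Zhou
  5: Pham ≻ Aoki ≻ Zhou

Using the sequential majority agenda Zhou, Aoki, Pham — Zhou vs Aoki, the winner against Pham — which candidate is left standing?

Round 1: Zhou vs Aoki — 5–12, Aoki advances.
Round 2: Aoki vs Pham — 11–6, Aoki advances.
The agenda winner is Aoki.

Aoki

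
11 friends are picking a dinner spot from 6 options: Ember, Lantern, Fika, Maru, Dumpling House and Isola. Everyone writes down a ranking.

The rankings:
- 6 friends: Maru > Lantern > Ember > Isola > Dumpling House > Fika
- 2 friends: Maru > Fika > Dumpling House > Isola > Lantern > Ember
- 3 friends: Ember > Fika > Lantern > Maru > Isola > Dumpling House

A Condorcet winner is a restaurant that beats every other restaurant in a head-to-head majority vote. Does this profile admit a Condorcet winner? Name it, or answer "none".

Head-to-head results (11 friends):
Ember vs Lantern: 3 for Ember, 8 for Lantern — Lantern by 8–3.
Ember vs Fika: 6+3 = 9 for Ember, 2 for Fika — Ember by 9–2.
Ember vs Maru: 3 to 8, Maru.
Ember vs Dumpling House: 9 to 2, Ember.
Ember vs Isola: 6+3 = 9 for Ember, 2 for Isola — Ember by 9–2.
Lantern vs Fika: Lantern is ranked higher on 6 ballots, Fika on 5. Lantern wins 6–5.
Lantern vs Maru: Lantern is ranked higher on 3 ballots, Maru on 8. Maru wins 8–3.
Lantern vs Dumpling House: Lantern preferred on 6+3 = 9 ballots; Lantern wins 9–2.
Lantern vs Isola: 6+3 = 9 for Lantern, 2 for Isola — Lantern by 9–2.
Fika vs Maru: 3 for Fika, 8 for Maru — Maru by 8–3.
Fika vs Dumpling House: 2+3 = 5 for Fika, 6 for Dumpling House — Dumpling House by 6–5.
Fika vs Isola: Fika is ranked higher on 2+3 = 5 ballots, Isola on 6. Isola wins 6–5.
Maru vs Dumpling House: 11 to 0, Maru.
Maru vs Isola: Maru is ranked higher on 6+2+3 = 11 ballots, Isola on 0. Maru wins 11–0.
Dumpling House vs Isola: Dumpling House preferred on 2 ballots; Isola wins 9–2.
Only Maru has no losses; Maru is the Condorcet winner.

Maru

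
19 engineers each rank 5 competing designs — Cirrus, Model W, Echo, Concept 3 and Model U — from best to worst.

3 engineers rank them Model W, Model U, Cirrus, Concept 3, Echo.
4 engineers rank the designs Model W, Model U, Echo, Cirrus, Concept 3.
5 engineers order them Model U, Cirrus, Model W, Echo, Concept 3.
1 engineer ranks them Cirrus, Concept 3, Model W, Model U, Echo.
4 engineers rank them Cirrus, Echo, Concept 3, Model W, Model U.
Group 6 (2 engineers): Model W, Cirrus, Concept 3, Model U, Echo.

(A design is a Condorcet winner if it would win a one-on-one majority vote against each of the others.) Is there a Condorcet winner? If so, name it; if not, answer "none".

Head-to-head results (19 engineers):
Cirrus vs Model W: Cirrus, 10–9.
Cirrus vs Echo: Cirrus, 15–4.
Cirrus vs Concept 3: 19 to 0, Cirrus.
Cirrus vs Model U: 1+4+2 = 7 for Cirrus, 12 for Model U — Model U by 12–7.
Model W vs Echo: 15 to 4, Model W.
Model W–Concept 3: Model W 14–5.
Model W vs Model U: 14 to 5, Model W.
Echo vs Concept 3: 13 to 6, Echo.
Echo vs Model U: Echo is ranked higher on 4 ballots, Model U on 15. Model U wins 15–4.
Concept 3 vs Model U: Concept 3 preferred on 1+4+2 = 7 ballots; Model U wins 12–7.
Each design drops at least one matchup (Cirrus loses to Model U; Model W loses to Cirrus; Echo loses to Cirrus; Concept 3 loses to Cirrus; Model U loses to Model W); the cycle Cirrus > Model W > Model U > Cirrus rules out a Condorcet winner.

none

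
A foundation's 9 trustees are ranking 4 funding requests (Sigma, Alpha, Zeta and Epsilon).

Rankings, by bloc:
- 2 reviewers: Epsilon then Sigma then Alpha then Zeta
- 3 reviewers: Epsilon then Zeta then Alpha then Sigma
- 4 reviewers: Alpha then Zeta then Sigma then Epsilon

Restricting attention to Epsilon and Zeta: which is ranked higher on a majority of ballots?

Epsilon

Ballots ranking Epsilon above Zeta: 2 + 3 = 5.
Ballots ranking Zeta above Epsilon: 9 − 5 = 4.
Epsilon wins the head-to-head 5–4.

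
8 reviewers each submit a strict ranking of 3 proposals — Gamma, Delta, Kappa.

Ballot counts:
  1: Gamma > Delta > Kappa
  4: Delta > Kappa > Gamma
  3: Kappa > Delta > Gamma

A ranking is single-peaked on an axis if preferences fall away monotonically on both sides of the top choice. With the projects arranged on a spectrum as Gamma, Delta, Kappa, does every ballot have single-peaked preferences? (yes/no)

Axis positions: Gamma=1, Delta=2, Kappa=3.
Bloc 1 (peak Gamma at position 1): ranking walks positions 1-2-3, expanding outward from the peak — single-peaked.
Bloc 2 (peak Delta at position 2): ranking walks positions 2-3-1, expanding outward from the peak — single-peaked.
Bloc 3 (peak Kappa at position 3): ranking walks positions 3-2-1, expanding outward from the peak — single-peaked.
Every ranking is single-peaked on this axis.

yes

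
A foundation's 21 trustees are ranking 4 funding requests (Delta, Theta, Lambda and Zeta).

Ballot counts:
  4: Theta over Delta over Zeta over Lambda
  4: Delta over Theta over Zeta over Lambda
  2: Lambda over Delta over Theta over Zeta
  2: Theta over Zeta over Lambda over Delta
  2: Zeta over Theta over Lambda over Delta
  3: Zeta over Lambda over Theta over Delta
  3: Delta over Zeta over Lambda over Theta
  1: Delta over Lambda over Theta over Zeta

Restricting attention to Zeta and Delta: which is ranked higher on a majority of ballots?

Delta

Ballots ranking Zeta above Delta: 2 + 2 + 3 = 7.
Ballots ranking Delta above Zeta: 21 − 7 = 14.
Delta wins the head-to-head 14–7.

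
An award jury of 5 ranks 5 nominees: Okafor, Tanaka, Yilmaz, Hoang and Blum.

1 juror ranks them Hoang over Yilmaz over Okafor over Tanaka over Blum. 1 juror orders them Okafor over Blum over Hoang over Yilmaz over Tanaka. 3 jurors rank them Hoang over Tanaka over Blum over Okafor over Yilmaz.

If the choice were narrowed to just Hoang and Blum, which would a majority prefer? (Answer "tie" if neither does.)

Hoang

Ballots ranking Hoang above Blum: 1 + 3 = 4.
Ballots ranking Blum above Hoang: 5 − 4 = 1.
Hoang wins the head-to-head 4–1.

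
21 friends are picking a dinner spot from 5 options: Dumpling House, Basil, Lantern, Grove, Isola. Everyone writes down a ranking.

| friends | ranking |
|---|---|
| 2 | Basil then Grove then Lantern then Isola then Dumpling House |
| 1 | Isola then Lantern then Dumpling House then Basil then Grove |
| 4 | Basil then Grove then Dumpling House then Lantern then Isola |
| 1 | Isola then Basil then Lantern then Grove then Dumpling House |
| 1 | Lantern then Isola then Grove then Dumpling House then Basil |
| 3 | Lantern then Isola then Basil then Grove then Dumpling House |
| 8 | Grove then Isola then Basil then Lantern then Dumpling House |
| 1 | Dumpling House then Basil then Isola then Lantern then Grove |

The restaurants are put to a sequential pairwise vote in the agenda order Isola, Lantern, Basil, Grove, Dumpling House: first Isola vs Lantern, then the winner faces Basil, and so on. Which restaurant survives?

Round 1: Isola vs Lantern — 11–10, Isola advances.
Round 2: Isola vs Basil — 14–7, Isola advances.
Round 3: Isola vs Grove — 7–14, Grove advances.
Round 4: Grove vs Dumpling House — 19–2, Grove advances.
The agenda winner is Grove.

Grove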